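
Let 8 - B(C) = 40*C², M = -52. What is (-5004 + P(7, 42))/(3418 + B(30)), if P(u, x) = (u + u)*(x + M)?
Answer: 2572/16287 ≈ 0.15792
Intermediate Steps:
B(C) = 8 - 40*C²
P(u, x) = 2*u*(-52 + x) (P(u, x) = (u + u)*(x - 52) = (2*u)*(-52 + x) = 2*u*(-52 + x))
(-5004 + P(7, 42))/(3418 + B(30)) = (-5004 + 2*7*(-52 + 42))/(3418 + (8 - 40*30²)) = (-5004 + 2*7*(-10))/(3418 + (8 - 40*900)) = (-5004 - 140)/(3418 + (8 - 36000)) = -5144/(3418 - 35992) = -5144/(-32574) = -5144*(-1/32574) = 2572/16287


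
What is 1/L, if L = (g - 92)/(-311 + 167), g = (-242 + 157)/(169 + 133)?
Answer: 43488/27869 ≈ 1.5604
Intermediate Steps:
g = -85/302 ≈ -0.28146
L = 27869/43488 (L = (-85/302 - 92)/(-311 + 167) = -27869/302/(-144) = -27869/302*(-1/144) = 27869/43488 ≈ 0.64084)
1/L = 1/(27869/43488) = 43488/27869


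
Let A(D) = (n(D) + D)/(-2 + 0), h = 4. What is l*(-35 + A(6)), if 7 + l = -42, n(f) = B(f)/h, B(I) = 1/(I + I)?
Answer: 178801/96 ≈ 1862.5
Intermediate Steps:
B(I) = 1/(2*I)
n(f) = 1/(8*f) (n(f) = (1/(2*f))/4 = (1/(2*f))*(¼) = 1/(8*f))
l = -49 (l = -7 - 42 = -49)
A(D) = -D/2 - 1/(16*D) (A(D) = (1/(8*D) + D)/(-2 + 0) = (D + 1/(8*D))/(-2) = (D + 1/(8*D))*(-½) = -D/2 - 1/(16*D))
l*(-35 + A(6)) = -49*(-35 + (-½*6 - 1/16/6)) = -49*(-35 + (-3 - 1/16*⅙)) = -49*(-35 + (-3 - 1/96)) = -49*(-35 - 289/96) = -49*(-3649/96) = 178801/96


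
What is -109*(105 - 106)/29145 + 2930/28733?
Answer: 88526747/837423285 ≈ 0.10571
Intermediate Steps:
-109*(105 - 106)/29145 + 2930/28733 = -109*(-1)*(1/29145) + 2930*(1/28733) = 109*(1/29145) + 2930/28733 = 109/29145 + 2930/28733 = 88526747/837423285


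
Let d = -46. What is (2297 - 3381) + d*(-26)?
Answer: 112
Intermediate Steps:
(2297 - 3381) + d*(-26) = (2297 - 3381) - 46*(-26) = -1084 + 1196 = 112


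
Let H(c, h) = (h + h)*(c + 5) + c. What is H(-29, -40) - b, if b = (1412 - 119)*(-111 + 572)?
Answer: -594182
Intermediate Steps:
H(c, h) = c + 2*h*(5 + c) (H(c, h) = (2*h)*(5 + c) + c = 2*h*(5 + c) + c = c + 2*h*(5 + c))
b = 596073 (b = 1293*461 = 596073)
H(-29, -40) - b = (-29 + 10*(-40) + 2*(-29)*(-40)) - 1*596073 = (-29 - 400 + 2320) - 596073 = 1891 - 596073 = -594182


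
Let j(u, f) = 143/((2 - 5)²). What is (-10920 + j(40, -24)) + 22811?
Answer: 107162/9 ≈ 11907.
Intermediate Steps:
j(u, f) = 143/9 (j(u, f) = 143/((-3)²) = 143/9)
(-10920 + j(40, -24)) + 22811 = (-10920 + 143/9) + 22811 = -98137/9 + 22811 = 107162/9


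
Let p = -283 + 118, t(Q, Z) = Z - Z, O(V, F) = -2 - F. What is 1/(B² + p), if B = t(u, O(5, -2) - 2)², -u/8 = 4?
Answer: -1/165 ≈ -0.0060606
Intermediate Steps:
u = -32 (u = -8*4 = -32)
t(Q, Z) = 0
B = 0 (B = 0² = 0)
p = -165
1/(B² + p) = 1/(0² - 165) = 1/(0 - 165) = 1/(-165) = -1/165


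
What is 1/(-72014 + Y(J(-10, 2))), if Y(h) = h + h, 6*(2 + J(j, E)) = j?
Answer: -3/216064 ≈ -1.3885e-5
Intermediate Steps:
J(j, E) = -2 + j/6
Y(h) = 2*h
1/(-72014 + Y(J(-10, 2))) = 1/(-72014 + 2*(-2 + (⅙)*(-10))) = 1/(-72014 + 2*(-2 - 5/3)) = 1/(-72014 + 2*(-11/3)) = 1/(-72014 - 22/3) = 1/(-216064/3) = -3/216064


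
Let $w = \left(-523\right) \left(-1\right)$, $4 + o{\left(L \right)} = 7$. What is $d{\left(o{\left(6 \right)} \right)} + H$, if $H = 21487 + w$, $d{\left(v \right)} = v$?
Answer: $22013$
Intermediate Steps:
$o{\left(L \right)} = 3$ ($o{\left(L \right)} = -4 + 7 = 3$)
$w = 523$
$H = 22010$ ($H = 21487 + 523 = 22010$)
$d{\left(o{\left(6 \right)} \right)} + H = 3 + 22010 = 22013$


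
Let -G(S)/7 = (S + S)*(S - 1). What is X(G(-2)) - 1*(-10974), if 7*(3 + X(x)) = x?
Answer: 10959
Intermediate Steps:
G(S) = -14*S*(-1 + S) (G(S) = -7*(S + S)*(S - 1) = -7*2*S*(-1 + S) = -14*S*(-1 + S))
X(x) = -3 + x/7
X(G(-2)) - 1*(-10974) = (-3 + (14*(-2)*(1 - 1*(-2)))/7) - 1*(-10974) = (-3 + (14*(-2)*(1 + 2))/7) + 10974 = (-3 + (14*(-2)*3)/7) + 10974 = (-3 + (1/7)*(-84)) + 10974 = (-3 - 12) + 10974 = -15 + 10974 = 10959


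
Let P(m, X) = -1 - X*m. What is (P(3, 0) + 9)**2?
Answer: 64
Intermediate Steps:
P(m, X) = -1 - X*m
(P(3, 0) + 9)**2 = ((-1 - 1*0*3) + 9)**2 = ((-1 + 0) + 9)**2 = (-1 + 9)**2 = 8**2 = 64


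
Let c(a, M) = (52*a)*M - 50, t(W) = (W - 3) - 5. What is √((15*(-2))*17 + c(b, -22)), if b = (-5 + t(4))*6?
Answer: 4*√3826 ≈ 247.42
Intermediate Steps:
t(W) = -8 + W (t(W) = (-3 + W) - 5 = -8 + W)
b = -54 (b = (-5 + (-8 + 4))*6 = (-5 - 4)*6 = -9*6 = -54)
c(a, M) = -50 + 52*M*a (c(a, M) = 52*M*a - 50 = -50 + 52*M*a)
√((15*(-2))*17 + c(b, -22)) = √((15*(-2))*17 + (-50 + 52*(-22)*(-54))) = √(-30*17 + (-50 + 61776)) = √(-510 + 61726) = √61216 = 4*√3826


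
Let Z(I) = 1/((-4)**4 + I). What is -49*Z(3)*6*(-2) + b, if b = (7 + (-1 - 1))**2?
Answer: 1009/37 ≈ 27.270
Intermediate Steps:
Z(I) = 1/(256 + I)
b = 25 (b = (7 - 2)**2 = 5**2 = 25)
-49*Z(3)*6*(-2) + b = -49*6/(256 + 3)*(-2) + 25 = -49*6/259*(-2) + 25 = -49*(1/259)*6*(-2) + 25 = -42*(-2)/37 + 25 = -49*(-12/259) + 25 = 84/37 + 25 = 1009/37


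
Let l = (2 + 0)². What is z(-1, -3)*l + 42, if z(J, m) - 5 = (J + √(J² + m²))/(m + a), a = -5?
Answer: 125/2 - √10/2 ≈ 60.919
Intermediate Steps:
z(J, m) = 5 + (J + √(J² + m²))/(-5 + m) (z(J, m) = 5 + (J + √(J² + m²))/(m - 5) = 5 + (J + √(J² + m²))/(-5 + m))
l = 4 (l = 2² = 4)
z(-1, -3)*l + 42 = ((-25 - 1 + √((-1)² + (-3)²) + 5*(-3))/(-5 - 3))*4 + 42 = ((-25 - 1 + √(1 + 9) - 15)/(-8))*4 + 42 = -(-25 - 1 + √10 - 15)/8*4 + 42 = -(-41 + √10)/8*4 + 42 = (41/8 - √10/8)*4 + 42 = (41/2 - √10/2) + 42 = 125/2 - √10/2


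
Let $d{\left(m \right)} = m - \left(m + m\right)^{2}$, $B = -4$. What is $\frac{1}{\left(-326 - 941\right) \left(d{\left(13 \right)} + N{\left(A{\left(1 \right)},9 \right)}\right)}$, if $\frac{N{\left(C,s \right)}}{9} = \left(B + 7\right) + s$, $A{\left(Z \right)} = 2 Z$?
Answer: $\frac{1}{703185} \approx 1.4221 \cdot 10^{-6}$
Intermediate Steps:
$N{\left(C,s \right)} = 27 + 9 s$ ($N{\left(C,s \right)} = 9 \left(\left(-4 + 7\right) + s\right) = 9 \left(3 + s\right) = 27 + 9 s$)
$d{\left(m \right)} = m - 4 m^{2}$ ($d{\left(m \right)} = m - \left(2 m\right)^{2} = m - 4 m^{2}$)
$\frac{1}{\left(-326 - 941\right) \left(d{\left(13 \right)} + N{\left(A{\left(1 \right)},9 \right)}\right)} = \frac{1}{\left(-326 - 941\right) \left(13 \left(1 - 52\right) + \left(27 + 9 \cdot 9\right)\right)} = \frac{1}{\left(-1267\right) \left(13 \left(1 - 52\right) + \left(27 + 81\right)\right)} = - \frac{1}{1267 \left(13 \left(-51\right) + 108\right)} = - \frac{1}{1267 \left(-663 + 108\right)} = - \frac{1}{1267 \left(-555\right)} = \left(- \frac{1}{1267}\right) \left(- \frac{1}{555}\right) = \frac{1}{703185}$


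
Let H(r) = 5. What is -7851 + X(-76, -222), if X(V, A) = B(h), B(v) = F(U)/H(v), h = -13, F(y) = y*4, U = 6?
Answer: -39231/5 ≈ -7846.2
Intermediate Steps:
F(y) = 4*y
B(v) = 24/5 (B(v) = (4*6)/5 = 24*(1/5) = 24/5)
X(V, A) = 24/5
-7851 + X(-76, -222) = -7851 + 24/5 = -39231/5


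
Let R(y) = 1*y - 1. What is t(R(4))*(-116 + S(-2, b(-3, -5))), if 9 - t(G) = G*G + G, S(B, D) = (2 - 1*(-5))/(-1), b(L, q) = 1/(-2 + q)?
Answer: 369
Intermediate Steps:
S(B, D) = -7 (S(B, D) = (2 + 5)*(-1) = 7*(-1) = -7)
R(y) = -1 + y (R(y) = y - 1 = -1 + y)
t(G) = 9 - G - G² (t(G) = 9 - (G*G + G) = 9 - (G² + G) = 9 - (G + G²) = 9 + (-G - G²) = 9 - G - G²)
t(R(4))*(-116 + S(-2, b(-3, -5))) = (9 - (-1 + 4) - (-1 + 4)²)*(-116 - 7) = (9 - 1*3 - 1*3²)*(-123) = (9 - 3 - 1*9)*(-123) = (9 - 3 - 9)*(-123) = -3*(-123) = 369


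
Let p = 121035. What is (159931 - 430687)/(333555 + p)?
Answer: -15042/25255 ≈ -0.59560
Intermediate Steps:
(159931 - 430687)/(333555 + p) = (159931 - 430687)/(333555 + 121035) = -270756/454590 = -270756*1/454590 = -15042/25255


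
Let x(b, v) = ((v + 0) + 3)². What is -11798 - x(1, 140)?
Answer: -32247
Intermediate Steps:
x(b, v) = (3 + v)² (x(b, v) = (v + 3)² = (3 + v)²)
-11798 - x(1, 140) = -11798 - (3 + 140)² = -11798 - 1*143² = -11798 - 1*20449 = -11798 - 20449 = -32247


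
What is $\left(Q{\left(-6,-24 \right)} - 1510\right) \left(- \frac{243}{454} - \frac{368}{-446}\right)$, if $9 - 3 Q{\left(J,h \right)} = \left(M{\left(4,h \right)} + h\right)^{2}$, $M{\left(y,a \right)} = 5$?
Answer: $- \frac{71636027}{151863} \approx -471.71$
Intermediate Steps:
$Q{\left(J,h \right)} = 3 - \frac{\left(5 + h\right)^{2}}{3}$
$\left(Q{\left(-6,-24 \right)} - 1510\right) \left(- \frac{243}{454} - \frac{368}{-446}\right) = \left(\left(3 - \frac{\left(5 - 24\right)^{2}}{3}\right) - 1510\right) \left(- \frac{243}{454} - \frac{368}{-446}\right) = \left(\left(3 - \frac{\left(-19\right)^{2}}{3}\right) - 1510\right) \left(\left(-243\right) \frac{1}{454} - - \frac{184}{223}\right) = \left(\left(3 - \frac{361}{3}\right) - 1510\right) \left(- \frac{243}{454} + \frac{184}{223}\right) = \left(\left(3 - \frac{361}{3}\right) - 1510\right) \frac{29347}{101242} = \left(- \frac{352}{3} - 1510\right) \frac{29347}{101242} = \left(- \frac{4882}{3}\right) \frac{29347}{101242} = - \frac{71636027}{151863}$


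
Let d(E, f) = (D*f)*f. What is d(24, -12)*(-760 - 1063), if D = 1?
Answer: -262512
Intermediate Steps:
d(E, f) = f² (d(E, f) = (1*f)*f = f*f = f²)
d(24, -12)*(-760 - 1063) = (-12)²*(-760 - 1063) = 144*(-1823) = -262512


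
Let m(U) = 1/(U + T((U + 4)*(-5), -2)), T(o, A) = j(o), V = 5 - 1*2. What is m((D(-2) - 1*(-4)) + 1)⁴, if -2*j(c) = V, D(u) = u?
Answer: 16/81 ≈ 0.19753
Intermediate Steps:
V = 3 (V = 5 - 2 = 3)
j(c) = -3/2 (j(c) = -½*3 = -3/2)
T(o, A) = -3/2
m(U) = 1/(-3/2 + U) (m(U) = 1/(U - 3/2) = 1/(-3/2 + U))
m((D(-2) - 1*(-4)) + 1)⁴ = (2/(-3 + 2*((-2 - 1*(-4)) + 1)))⁴ = (2/(-3 + 2*((-2 + 4) + 1)))⁴ = (2/(-3 + 2*(2 + 1)))⁴ = (2/(-3 + 2*3))⁴ = (2/(-3 + 6))⁴ = (2/3)⁴ = (2*(⅓))⁴ = (⅔)⁴ = 16/81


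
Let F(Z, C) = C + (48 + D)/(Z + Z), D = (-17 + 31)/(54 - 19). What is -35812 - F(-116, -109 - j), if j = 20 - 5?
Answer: -20698919/580 ≈ -35688.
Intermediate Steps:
D = 2/5 (D = 14/35 = 14*(1/35) = 2/5 ≈ 0.40000)
j = 15
F(Z, C) = C + 121/(5*Z) (F(Z, C) = C + (48 + 2/5)/(Z + Z) = C + 242/(5*((2*Z))) = C + 242*(1/(2*Z))/5 = C + 121/(5*Z))
-35812 - F(-116, -109 - j) = -35812 - ((-109 - 1*15) + (121/5)/(-116)) = -35812 - ((-109 - 15) + (121/5)*(-1/116)) = -35812 - (-124 - 121/580) = -35812 - 1*(-72041/580) = -35812 + 72041/580 = -20698919/580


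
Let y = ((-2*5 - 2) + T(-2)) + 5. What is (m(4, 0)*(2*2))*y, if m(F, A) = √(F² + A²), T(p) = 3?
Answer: -64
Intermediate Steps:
y = -4 (y = ((-2*5 - 2) + 3) + 5 = ((-10 - 2) + 3) + 5 = (-12 + 3) + 5 = -9 + 5 = -4)
m(F, A) = √(A² + F²)
(m(4, 0)*(2*2))*y = (√(0² + 4²)*(2*2))*(-4) = (√(0 + 16)*4)*(-4) = (√16*4)*(-4) = (4*4)*(-4) = 16*(-4) = -64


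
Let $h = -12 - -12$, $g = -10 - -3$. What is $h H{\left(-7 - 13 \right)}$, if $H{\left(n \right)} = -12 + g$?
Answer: $0$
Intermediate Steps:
$g = -7$ ($g = -10 + 3 = -7$)
$h = 0$ ($h = -12 + 12 = 0$)
$H{\left(n \right)} = -19$ ($H{\left(n \right)} = -12 - 7 = -19$)
$h H{\left(-7 - 13 \right)} = 0 \left(-19\right) = 0$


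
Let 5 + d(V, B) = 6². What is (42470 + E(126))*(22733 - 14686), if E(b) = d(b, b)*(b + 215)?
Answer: 426820927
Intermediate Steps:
d(V, B) = 31 (d(V, B) = -5 + 6² = -5 + 36 = 31)
E(b) = 6665 + 31*b (E(b) = 31*(b + 215) = 31*(215 + b) = 6665 + 31*b)
(42470 + E(126))*(22733 - 14686) = (42470 + (6665 + 31*126))*(22733 - 14686) = (42470 + (6665 + 3906))*8047 = (42470 + 10571)*8047 = 53041*8047 = 426820927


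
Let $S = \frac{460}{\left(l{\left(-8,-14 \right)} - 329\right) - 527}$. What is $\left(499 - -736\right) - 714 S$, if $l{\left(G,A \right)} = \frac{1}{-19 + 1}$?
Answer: $\frac{24942035}{15409} \approx 1618.7$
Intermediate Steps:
$l{\left(G,A \right)} = - \frac{1}{18}$ ($l{\left(G,A \right)} = \frac{1}{-18} = - \frac{1}{18}$)
$S = - \frac{8280}{15409}$ ($S = \frac{460}{\left(- \frac{1}{18} - 329\right) - 527} = \frac{460}{- \frac{5923}{18} - 527} = \frac{460}{- \frac{15409}{18}} = 460 \left(- \frac{18}{15409}\right) = - \frac{8280}{15409} \approx -0.53735$)
$\left(499 - -736\right) - 714 S = \left(499 - -736\right) - - \frac{5911920}{15409} = \left(499 + 736\right) + \frac{5911920}{15409} = 1235 + \frac{5911920}{15409} = \frac{24942035}{15409}$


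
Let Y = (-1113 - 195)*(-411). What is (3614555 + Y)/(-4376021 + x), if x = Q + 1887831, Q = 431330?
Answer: -4152143/2056860 ≈ -2.0187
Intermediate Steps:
Y = 537588 (Y = -1308*(-411) = 537588)
x = 2319161 (x = 431330 + 1887831 = 2319161)
(3614555 + Y)/(-4376021 + x) = (3614555 + 537588)/(-4376021 + 2319161) = 4152143/(-2056860) = 4152143*(-1/2056860) = -4152143/2056860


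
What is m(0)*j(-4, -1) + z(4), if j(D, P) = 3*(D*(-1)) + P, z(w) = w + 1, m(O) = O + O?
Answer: 5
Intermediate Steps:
m(O) = 2*O
z(w) = 1 + w
j(D, P) = P - 3*D (j(D, P) = 3*(-D) + P = -3*D + P = P - 3*D)
m(0)*j(-4, -1) + z(4) = (2*0)*(-1 - 3*(-4)) + (1 + 4) = 0*(-1 + 12) + 5 = 0*11 + 5 = 0 + 5 = 5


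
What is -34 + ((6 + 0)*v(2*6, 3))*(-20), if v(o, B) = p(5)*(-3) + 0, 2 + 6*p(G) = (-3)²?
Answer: 386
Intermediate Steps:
p(G) = 7/6 (p(G) = -⅓ + (⅙)*(-3)² = -⅓ + (⅙)*9 = -⅓ + 3/2 = 7/6)
v(o, B) = -7/2 (v(o, B) = (7/6)*(-3) + 0 = -7/2 + 0 = -7/2)
-34 + ((6 + 0)*v(2*6, 3))*(-20) = -34 + ((6 + 0)*(-7/2))*(-20) = -34 + (6*(-7/2))*(-20) = -34 - 21*(-20) = -34 + 420 = 386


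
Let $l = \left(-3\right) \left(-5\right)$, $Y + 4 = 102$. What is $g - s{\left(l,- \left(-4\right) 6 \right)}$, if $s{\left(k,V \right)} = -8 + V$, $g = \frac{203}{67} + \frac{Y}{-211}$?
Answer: $- \frac{189925}{14137} \approx -13.435$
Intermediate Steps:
$Y = 98$ ($Y = -4 + 102 = 98$)
$l = 15$
$g = \frac{36267}{14137}$ ($g = \frac{203}{67} + \frac{98}{-211} = 203 \cdot \frac{1}{67} + 98 \left(- \frac{1}{211}\right) = \frac{203}{67} - \frac{98}{211} = \frac{36267}{14137} \approx 2.5654$)
$g - s{\left(l,- \left(-4\right) 6 \right)} = \frac{36267}{14137} - \left(-8 - \left(-4\right) 6\right) = \frac{36267}{14137} - \left(-8 - -24\right) = \frac{36267}{14137} - \left(-8 + 24\right) = \frac{36267}{14137} - 16 = - \frac{189925}{14137}$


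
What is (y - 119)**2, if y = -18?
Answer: 18769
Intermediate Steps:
(y - 119)**2 = (-18 - 119)**2 = (-137)**2 = 18769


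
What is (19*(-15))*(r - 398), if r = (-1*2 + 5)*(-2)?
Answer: 115140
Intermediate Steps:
r = -6 (r = (-2 + 5)*(-2) = 3*(-2) = -6)
(19*(-15))*(r - 398) = (19*(-15))*(-6 - 398) = -285*(-404) = 115140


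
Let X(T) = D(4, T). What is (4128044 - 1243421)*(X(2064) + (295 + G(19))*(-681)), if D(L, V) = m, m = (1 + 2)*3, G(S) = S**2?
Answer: -1288638978921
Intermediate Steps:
m = 9 (m = 3*3 = 9)
D(L, V) = 9
X(T) = 9
(4128044 - 1243421)*(X(2064) + (295 + G(19))*(-681)) = (4128044 - 1243421)*(9 + (295 + 19**2)*(-681)) = 2884623*(9 + (295 + 361)*(-681)) = 2884623*(9 + 656*(-681)) = 2884623*(9 - 446736) = 2884623*(-446727) = -1288638978921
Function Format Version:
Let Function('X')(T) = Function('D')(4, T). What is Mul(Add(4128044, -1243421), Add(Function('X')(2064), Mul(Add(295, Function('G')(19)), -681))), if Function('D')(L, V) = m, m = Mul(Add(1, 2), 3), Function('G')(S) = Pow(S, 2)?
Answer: -1288638978921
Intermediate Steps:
m = 9 (m = Mul(3, 3) = 9)
Function('D')(L, V) = 9
Function('X')(T) = 9
Mul(Add(4128044, -1243421), Add(Function('X')(2064), Mul(Add(295, Function('G')(19)), -681))) = Mul(Add(4128044, -1243421), Add(9, Mul(Add(295, Pow(19, 2)), -681))) = Mul(2884623, Add(9, Mul(Add(295, 361), -681))) = Mul(2884623, Add(9, Mul(656, -681))) = Mul(2884623, Add(9, -446736)) = Mul(2884623, -446727) = -1288638978921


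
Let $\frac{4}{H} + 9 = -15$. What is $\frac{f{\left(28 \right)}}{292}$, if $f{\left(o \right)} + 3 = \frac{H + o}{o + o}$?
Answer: $- \frac{841}{98112} \approx -0.0085718$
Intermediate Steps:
$H = - \frac{1}{6}$ ($H = \frac{4}{-9 - 15} = \frac{4}{-24} = 4 \left(- \frac{1}{24}\right) = - \frac{1}{6} \approx -0.16667$)
$f{\left(o \right)} = -3 + \frac{- \frac{1}{6} + o}{2 o}$ ($f{\left(o \right)} = -3 + \frac{- \frac{1}{6} + o}{o + o} = -3 + \frac{- \frac{1}{6} + o}{2 o}$)
$\frac{f{\left(28 \right)}}{292} = \frac{\frac{1}{12} \cdot \frac{1}{28} \left(-1 - 840\right)}{292} = \frac{1}{12} \cdot \frac{1}{28} \left(-1 - 840\right) \frac{1}{292} = \frac{1}{12} \cdot \frac{1}{28} \left(-841\right) \frac{1}{292} = \left(- \frac{841}{336}\right) \frac{1}{292} = - \frac{841}{98112}$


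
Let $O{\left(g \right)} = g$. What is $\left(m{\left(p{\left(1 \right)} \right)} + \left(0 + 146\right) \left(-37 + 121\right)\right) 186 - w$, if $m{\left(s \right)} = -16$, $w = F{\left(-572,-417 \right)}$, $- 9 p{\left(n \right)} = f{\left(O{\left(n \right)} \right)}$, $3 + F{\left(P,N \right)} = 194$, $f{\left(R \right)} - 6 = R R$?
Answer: $2277937$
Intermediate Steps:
$f{\left(R \right)} = 6 + R^{2}$ ($f{\left(R \right)} = 6 + R R = 6 + R^{2}$)
$F{\left(P,N \right)} = 191$ ($F{\left(P,N \right)} = -3 + 194 = 191$)
$p{\left(n \right)} = - \frac{2}{3} - \frac{n^{2}}{9}$ ($p{\left(n \right)} = - \frac{6 + n^{2}}{9} = - \frac{2}{3} - \frac{n^{2}}{9}$)
$w = 191$
$\left(m{\left(p{\left(1 \right)} \right)} + \left(0 + 146\right) \left(-37 + 121\right)\right) 186 - w = \left(-16 + \left(0 + 146\right) \left(-37 + 121\right)\right) 186 - 191 = \left(-16 + 146 \cdot 84\right) 186 - 191 = \left(-16 + 12264\right) 186 - 191 = 12248 \cdot 186 - 191 = 2278128 - 191 = 2277937$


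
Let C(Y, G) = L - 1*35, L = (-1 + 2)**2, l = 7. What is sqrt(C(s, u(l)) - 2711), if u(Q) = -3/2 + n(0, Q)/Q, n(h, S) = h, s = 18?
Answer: 3*I*sqrt(305) ≈ 52.393*I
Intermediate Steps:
u(Q) = -3/2 (u(Q) = -3/2 + 0/Q = -3*1/2 + 0 = -3/2 + 0 = -3/2)
L = 1 (L = 1**2 = 1)
C(Y, G) = -34 (C(Y, G) = 1 - 1*35 = 1 - 35 = -34)
sqrt(C(s, u(l)) - 2711) = sqrt(-34 - 2711) = sqrt(-2745) = 3*I*sqrt(305)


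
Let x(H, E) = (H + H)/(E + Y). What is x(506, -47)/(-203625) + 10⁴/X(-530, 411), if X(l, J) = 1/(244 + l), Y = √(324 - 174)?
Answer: -1199094682452436/419263875 + 1012*√6/83852775 ≈ -2.8600e+6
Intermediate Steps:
Y = 5*√6 (Y = √150 = 5*√6 ≈ 12.247)
x(H, E) = 2*H/(E + 5*√6) (x(H, E) = (H + H)/(E + 5*√6) = (2*H)/(E + 5*√6) = 2*H/(E + 5*√6))
x(506, -47)/(-203625) + 10⁴/X(-530, 411) = (2*506/(-47 + 5*√6))/(-203625) + 10⁴/(1/(244 - 530)) = (1012/(-47 + 5*√6))*(-1/203625) + 10000/(1/(-286)) = -1012/(203625*(-47 + 5*√6)) + 10000/(-1/286) = -1012/(203625*(-47 + 5*√6)) + 10000*(-286) = -1012/(203625*(-47 + 5*√6)) - 2860000 = -2860000 - 1012/(203625*(-47 + 5*√6))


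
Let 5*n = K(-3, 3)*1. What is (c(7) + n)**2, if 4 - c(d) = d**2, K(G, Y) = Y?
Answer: 49284/25 ≈ 1971.4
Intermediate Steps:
n = 3/5 (n = (3*1)/5 = (1/5)*3 = 3/5 ≈ 0.60000)
c(d) = 4 - d**2
(c(7) + n)**2 = ((4 - 1*7**2) + 3/5)**2 = ((4 - 1*49) + 3/5)**2 = ((4 - 49) + 3/5)**2 = (-45 + 3/5)**2 = (-222/5)**2 = 49284/25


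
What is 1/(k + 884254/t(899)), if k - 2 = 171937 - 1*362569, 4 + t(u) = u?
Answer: -895/169729596 ≈ -5.2731e-6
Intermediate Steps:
t(u) = -4 + u
k = -190630 (k = 2 + (171937 - 1*362569) = 2 + (171937 - 362569) = 2 - 190632 = -190630)
1/(k + 884254/t(899)) = 1/(-190630 + 884254/(-4 + 899)) = 1/(-190630 + 884254/895) = 1/(-169729596/895) = -895/169729596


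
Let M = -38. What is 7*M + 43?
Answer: -223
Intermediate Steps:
7*M + 43 = 7*(-38) + 43 = -266 + 43 = -223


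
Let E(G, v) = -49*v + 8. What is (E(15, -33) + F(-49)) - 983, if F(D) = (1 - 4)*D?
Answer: 789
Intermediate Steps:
E(G, v) = 8 - 49*v
F(D) = -3*D
(E(15, -33) + F(-49)) - 983 = ((8 - 49*(-33)) - 3*(-49)) - 983 = ((8 + 1617) + 147) - 983 = (1625 + 147) - 983 = 1772 - 983 = 789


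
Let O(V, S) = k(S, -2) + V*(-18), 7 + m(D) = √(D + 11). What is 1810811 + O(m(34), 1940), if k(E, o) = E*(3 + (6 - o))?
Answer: 1832277 - 54*√5 ≈ 1.8322e+6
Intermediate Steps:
k(E, o) = E*(9 - o)
m(D) = -7 + √(11 + D) (m(D) = -7 + √(D + 11) = -7 + √(11 + D))
O(V, S) = -18*V + 11*S (O(V, S) = S*(9 - 1*(-2)) + V*(-18) = S*(9 + 2) - 18*V = S*11 - 18*V = 11*S - 18*V = -18*V + 11*S)
1810811 + O(m(34), 1940) = 1810811 + (-18*(-7 + √(11 + 34)) + 11*1940) = 1810811 + (-18*(-7 + √45) + 21340) = 1810811 + (-18*(-7 + 3*√5) + 21340) = 1810811 + ((126 - 54*√5) + 21340) = 1810811 + (21466 - 54*√5) = 1832277 - 54*√5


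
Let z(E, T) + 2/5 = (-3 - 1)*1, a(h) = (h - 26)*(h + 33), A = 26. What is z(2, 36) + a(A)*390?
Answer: -22/5 ≈ -4.4000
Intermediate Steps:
a(h) = (-26 + h)*(33 + h)
z(E, T) = -22/5 (z(E, T) = -⅖ + (-3 - 1)*1 = -⅖ - 4*1 = -⅖ - 4 = -22/5)
z(2, 36) + a(A)*390 = -22/5 + (-858 + 26² + 7*26)*390 = -22/5 + (-858 + 676 + 182)*390 = -22/5 + 0*390 = -22/5 + 0 = -22/5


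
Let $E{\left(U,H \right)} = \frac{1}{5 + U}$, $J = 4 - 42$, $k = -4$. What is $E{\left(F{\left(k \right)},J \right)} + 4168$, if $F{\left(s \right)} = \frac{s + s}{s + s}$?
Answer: $\frac{25009}{6} \approx 4168.2$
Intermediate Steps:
$F{\left(s \right)} = 1$ ($F{\left(s \right)} = \frac{2 s}{2 s} = 2 s \frac{1}{2 s} = 1$)
$J = -38$ ($J = 4 - 42 = -38$)
$E{\left(F{\left(k \right)},J \right)} + 4168 = \frac{1}{5 + 1} + 4168 = \frac{1}{6} + 4168 = \frac{25009}{6}$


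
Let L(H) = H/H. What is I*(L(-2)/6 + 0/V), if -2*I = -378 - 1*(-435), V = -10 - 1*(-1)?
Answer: -19/4 ≈ -4.7500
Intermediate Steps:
V = -9 (V = -10 + 1 = -9)
I = -57/2 (I = -(-378 - 1*(-435))/2 = -(-378 + 435)/2 = -½*57 = -57/2 ≈ -28.500)
L(H) = 1
I*(L(-2)/6 + 0/V) = -57*(1/6 + 0/(-9))/2 = -57*(1*(⅙) + 0*(-⅑))/2 = -57*(⅙ + 0)/2 = -57/2*⅙ = -19/4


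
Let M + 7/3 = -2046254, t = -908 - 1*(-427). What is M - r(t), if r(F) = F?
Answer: -6137326/3 ≈ -2.0458e+6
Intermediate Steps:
t = -481 (t = -908 + 427 = -481)
M = -6138769/3 (M = -7/3 - 2046254 = -6138769/3 ≈ -2.0463e+6)
M - r(t) = -6138769/3 - 1*(-481) = -6138769/3 + 481 = -6137326/3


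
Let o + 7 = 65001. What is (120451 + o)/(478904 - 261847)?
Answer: 185445/217057 ≈ 0.85436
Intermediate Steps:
o = 64994 (o = -7 + 65001 = 64994)
(120451 + o)/(478904 - 261847) = (120451 + 64994)/(478904 - 261847) = 185445/217057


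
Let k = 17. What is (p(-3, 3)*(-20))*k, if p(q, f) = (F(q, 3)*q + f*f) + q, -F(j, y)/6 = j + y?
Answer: -2040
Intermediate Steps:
F(j, y) = -6*j - 6*y (F(j, y) = -6*(j + y) = -6*j - 6*y)
p(q, f) = q + f**2 + q*(-18 - 6*q) (p(q, f) = ((-6*q - 6*3)*q + f*f) + q = ((-6*q - 18)*q + f**2) + q = ((-18 - 6*q)*q + f**2) + q = (q*(-18 - 6*q) + f**2) + q = (f**2 + q*(-18 - 6*q)) + q = q + f**2 + q*(-18 - 6*q))
(p(-3, 3)*(-20))*k = ((-3 + 3**2 - 6*(-3)*(3 - 3))*(-20))*17 = ((-3 + 9 - 6*(-3)*0)*(-20))*17 = ((-3 + 9 + 0)*(-20))*17 = (6*(-20))*17 = -120*17 = -2040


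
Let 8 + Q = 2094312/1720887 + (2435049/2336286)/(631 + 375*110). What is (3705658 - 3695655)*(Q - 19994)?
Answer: -76389572582258811248407/381818365120562 ≈ -2.0007e+8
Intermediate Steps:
Q = -18129062895019887/2672728555843934 (Q = -8 + (2094312/1720887 + (2435049/2336286)/(631 + 375*110)) = -8 + (2094312*(1/1720887) + (2435049*(1/2336286))/(631 + 41250)) = -8 + (698104/573629 + (811683/778762)/41881) = -8 + (698104/573629 + (811683/778762)*(1/41881)) = -8 + (698104/573629 + 811683/32615331322) = -8 + 3252765551731585/2672728555843934 = -18129062895019887/2672728555843934 ≈ -6.7830)
(3705658 - 3695655)*(Q - 19994) = (3705658 - 3695655)*(-18129062895019887/2672728555843934 - 19994) = 10003*(-53456663808438636283/2672728555843934) = -76389572582258811248407/381818365120562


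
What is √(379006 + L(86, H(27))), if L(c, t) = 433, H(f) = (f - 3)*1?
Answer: √379439 ≈ 615.99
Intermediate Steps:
H(f) = -3 + f (H(f) = (-3 + f)*1 = -3 + f)
√(379006 + L(86, H(27))) = √(379006 + 433) = √379439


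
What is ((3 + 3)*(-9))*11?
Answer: -594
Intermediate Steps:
((3 + 3)*(-9))*11 = (6*(-9))*11 = -54*11 = -594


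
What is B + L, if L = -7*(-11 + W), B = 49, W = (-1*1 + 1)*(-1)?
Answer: 126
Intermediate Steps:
W = 0 (W = (-1 + 1)*(-1) = 0*(-1) = 0)
L = 77 (L = -7*(-11 + 0) = -7*(-11) = 77)
B + L = 49 + 77 = 126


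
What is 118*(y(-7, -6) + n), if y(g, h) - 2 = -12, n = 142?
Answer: 15576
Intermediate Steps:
y(g, h) = -10 (y(g, h) = 2 - 12 = -10)
118*(y(-7, -6) + n) = 118*(-10 + 142) = 118*132 = 15576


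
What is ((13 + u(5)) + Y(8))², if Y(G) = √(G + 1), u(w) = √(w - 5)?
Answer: 256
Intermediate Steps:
u(w) = √(-5 + w)
Y(G) = √(1 + G)
((13 + u(5)) + Y(8))² = ((13 + √(-5 + 5)) + √(1 + 8))² = ((13 + √0) + √9)² = ((13 + 0) + 3)² = (13 + 3)² = 16² = 256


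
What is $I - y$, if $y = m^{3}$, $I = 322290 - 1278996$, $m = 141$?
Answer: $-3759927$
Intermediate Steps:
$I = -956706$
$y = 2803221$ ($y = 141^{3} = 2803221$)
$I - y = -956706 - 2803221 = -3759927$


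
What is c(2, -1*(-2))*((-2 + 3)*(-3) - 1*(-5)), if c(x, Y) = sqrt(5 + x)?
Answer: 2*sqrt(7) ≈ 5.2915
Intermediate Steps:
c(2, -1*(-2))*((-2 + 3)*(-3) - 1*(-5)) = sqrt(5 + 2)*((-2 + 3)*(-3) - 1*(-5)) = sqrt(7)*(1*(-3) + 5) = sqrt(7)*(-3 + 5) = sqrt(7)*2 = 2*sqrt(7)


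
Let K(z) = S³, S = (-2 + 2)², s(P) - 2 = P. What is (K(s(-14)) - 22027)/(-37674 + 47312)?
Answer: -22027/9638 ≈ -2.2854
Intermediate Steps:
s(P) = 2 + P
S = 0 (S = 0² = 0)
K(z) = 0 (K(z) = 0³ = 0)
(K(s(-14)) - 22027)/(-37674 + 47312) = (0 - 22027)/(-37674 + 47312) = -22027/9638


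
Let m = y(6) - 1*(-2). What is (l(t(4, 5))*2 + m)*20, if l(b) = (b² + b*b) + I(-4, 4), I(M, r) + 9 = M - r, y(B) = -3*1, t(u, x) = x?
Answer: 1300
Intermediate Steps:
y(B) = -3
I(M, r) = -9 + M - r (I(M, r) = -9 + (M - r) = -9 + M - r)
l(b) = -17 + 2*b² (l(b) = (b² + b*b) + (-9 - 4 - 1*4) = (b² + b²) + (-9 - 4 - 4) = 2*b² - 17 = -17 + 2*b²)
m = -1 (m = -3 - 1*(-2) = -3 + 2 = -1)
(l(t(4, 5))*2 + m)*20 = ((-17 + 2*5²)*2 - 1)*20 = ((-17 + 2*25)*2 - 1)*20 = ((-17 + 50)*2 - 1)*20 = (33*2 - 1)*20 = (66 - 1)*20 = 65*20 = 1300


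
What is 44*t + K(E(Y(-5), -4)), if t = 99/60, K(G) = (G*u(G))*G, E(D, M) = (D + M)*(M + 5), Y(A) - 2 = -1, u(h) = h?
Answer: 228/5 ≈ 45.600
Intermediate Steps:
Y(A) = 1 (Y(A) = 2 - 1 = 1)
E(D, M) = (5 + M)*(D + M) (E(D, M) = (D + M)*(5 + M) = (5 + M)*(D + M))
K(G) = G³ (K(G) = (G*G)*G = G²*G = G³)
t = 33/20 (t = 99*(1/60) = 33/20 ≈ 1.6500)
44*t + K(E(Y(-5), -4)) = 44*(33/20) + ((-4)² + 5*1 + 5*(-4) + 1*(-4))³ = 363/5 + (16 + 5 - 20 - 4)³ = 363/5 + (-3)³ = 363/5 - 27 = 228/5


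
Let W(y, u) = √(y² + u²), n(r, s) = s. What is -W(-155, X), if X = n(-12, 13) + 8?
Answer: -√24466 ≈ -156.42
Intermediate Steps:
X = 21 (X = 13 + 8 = 21)
W(y, u) = √(u² + y²)
-W(-155, X) = -√(21² + (-155)²) = -√(441 + 24025) = -√24466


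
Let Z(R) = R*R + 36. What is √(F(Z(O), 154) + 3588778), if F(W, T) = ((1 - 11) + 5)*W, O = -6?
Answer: √3588418 ≈ 1894.3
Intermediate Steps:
Z(R) = 36 + R² (Z(R) = R² + 36 = 36 + R²)
F(W, T) = -5*W (F(W, T) = (-10 + 5)*W = -5*W)
√(F(Z(O), 154) + 3588778) = √(-5*(36 + (-6)²) + 3588778) = √(-5*(36 + 36) + 3588778) = √(-5*72 + 3588778) = √(-360 + 3588778) = √3588418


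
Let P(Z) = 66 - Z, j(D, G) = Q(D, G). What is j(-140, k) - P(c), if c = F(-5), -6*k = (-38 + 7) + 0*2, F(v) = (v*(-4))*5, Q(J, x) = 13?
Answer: 47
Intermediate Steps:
F(v) = -20*v (F(v) = -4*v*5 = -20*v)
k = 31/6 (k = -((-38 + 7) + 0*2)/6 = -(-31 + 0)/6 = -⅙*(-31) = 31/6 ≈ 5.1667)
j(D, G) = 13
c = 100 (c = -20*(-5) = 100)
j(-140, k) - P(c) = 13 - (66 - 1*100) = 13 - (66 - 100) = 13 - 1*(-34) = 13 + 34 = 47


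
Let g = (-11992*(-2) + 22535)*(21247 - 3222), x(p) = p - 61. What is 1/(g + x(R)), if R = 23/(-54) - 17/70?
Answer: 945/792387143098 ≈ 1.1926e-9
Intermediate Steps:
R = -632/945 (R = 23*(-1/54) - 17*1/70 = -23/54 - 17/70 = -632/945 ≈ -0.66878)
x(p) = -61 + p
g = 838504975 (g = (23984 + 22535)*18025 = 46519*18025 = 838504975)
1/(g + x(R)) = 1/(838504975 + (-61 - 632/945)) = 1/(838504975 - 58277/945) = 1/(792387143098/945) = 945/792387143098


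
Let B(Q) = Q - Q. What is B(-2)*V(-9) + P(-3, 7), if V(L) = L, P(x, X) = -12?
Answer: -12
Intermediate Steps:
B(Q) = 0
B(-2)*V(-9) + P(-3, 7) = 0*(-9) - 12 = 0 - 12 = -12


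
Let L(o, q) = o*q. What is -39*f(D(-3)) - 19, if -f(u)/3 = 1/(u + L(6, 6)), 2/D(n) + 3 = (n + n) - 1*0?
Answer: -5065/322 ≈ -15.730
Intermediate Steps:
D(n) = 2/(-3 + 2*n) (D(n) = 2/(-3 + ((n + n) - 1*0)) = 2/(-3 + (2*n + 0)) = 2/(-3 + 2*n))
f(u) = -3/(36 + u) (f(u) = -3/(u + 6*6) = -3/(u + 36) = -3/(36 + u))
-39*f(D(-3)) - 19 = -(-117)/(36 + 2/(-3 + 2*(-3))) - 19 = -(-117)/(36 + 2/(-3 - 6)) - 19 = -(-117)/(36 + 2/(-9)) - 19 = -(-117)/(36 + 2*(-⅑)) - 19 = -(-117)/(36 - 2/9) - 19 = -(-117)/322/9 - 19 = -(-117)*9/322 - 19 = -39*(-27/322) - 19 = 1053/322 - 19 = -5065/322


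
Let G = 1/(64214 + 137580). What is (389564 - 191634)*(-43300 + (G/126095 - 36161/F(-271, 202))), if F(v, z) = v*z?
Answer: -596883639686607567037102/69646096416353 ≈ -8.5702e+9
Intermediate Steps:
G = 1/201794 ≈ 4.9555e-6
(389564 - 191634)*(-43300 + (G/126095 - 36161/F(-271, 202))) = (389564 - 191634)*(-43300 + ((1/201794)/126095 - 36161/((-271*202)))) = 197930*(-43300 + ((1/201794)*(1/126095) - 36161/(-54742))) = 197930*(-43300 + (1/25445214430 - 36161*(-1/54742))) = 197930*(-43300 + (1/25445214430 + 36161/54742)) = 197930*(-43300 + 230031099764493/348230482081765) = 197930*(-15078149843040660007/348230482081765) = -596883639686607567037102/69646096416353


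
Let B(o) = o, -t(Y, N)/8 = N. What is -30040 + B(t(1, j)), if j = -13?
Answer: -29936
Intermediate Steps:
t(Y, N) = -8*N
-30040 + B(t(1, j)) = -30040 - 8*(-13) = -30040 + 104 = -29936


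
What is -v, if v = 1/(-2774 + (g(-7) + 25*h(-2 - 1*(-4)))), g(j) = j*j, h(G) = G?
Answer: 1/2675 ≈ 0.00037383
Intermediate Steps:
g(j) = j²
v = -1/2675 (v = 1/(-2774 + ((-7)² + 25*(-2 - 1*(-4)))) = 1/(-2774 + (49 + 25*(-2 + 4))) = 1/(-2774 + (49 + 25*2)) = 1/(-2774 + (49 + 50)) = 1/(-2774 + 99) = 1/(-2675) = -1/2675 ≈ -0.00037383)
-v = -1*(-1/2675) = 1/2675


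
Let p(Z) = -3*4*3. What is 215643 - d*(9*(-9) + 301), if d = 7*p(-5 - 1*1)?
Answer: 271083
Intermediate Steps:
p(Z) = -36 (p(Z) = -12*3 = -36)
d = -252 (d = 7*(-36) = -252)
215643 - d*(9*(-9) + 301) = 215643 - (-252)*(9*(-9) + 301) = 215643 - (-252)*(-81 + 301) = 215643 - (-252)*220 = 215643 - 1*(-55440) = 215643 + 55440 = 271083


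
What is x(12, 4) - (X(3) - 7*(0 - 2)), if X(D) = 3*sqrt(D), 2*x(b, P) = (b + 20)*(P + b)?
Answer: 242 - 3*sqrt(3) ≈ 236.80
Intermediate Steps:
x(b, P) = (20 + b)*(P + b)/2 (x(b, P) = ((b + 20)*(P + b))/2 = ((20 + b)*(P + b))/2 = (20 + b)*(P + b)/2)
x(12, 4) - (X(3) - 7*(0 - 2)) = ((1/2)*12**2 + 10*4 + 10*12 + (1/2)*4*12) - (3*sqrt(3) - 7*(0 - 2)) = ((1/2)*144 + 40 + 120 + 24) - (3*sqrt(3) - 7*(-2)) = (72 + 40 + 120 + 24) - (3*sqrt(3) - 7*(-2)) = 256 - (3*sqrt(3) + 14) = 256 - (14 + 3*sqrt(3)) = 256 + (-14 - 3*sqrt(3)) = 242 - 3*sqrt(3)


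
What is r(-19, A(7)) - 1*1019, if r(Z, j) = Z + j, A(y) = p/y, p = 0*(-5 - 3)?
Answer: -1038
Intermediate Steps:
p = 0 (p = 0*(-8) = 0)
A(y) = 0 (A(y) = 0/y = 0)
r(-19, A(7)) - 1*1019 = (-19 + 0) - 1*1019 = -19 - 1019 = -1038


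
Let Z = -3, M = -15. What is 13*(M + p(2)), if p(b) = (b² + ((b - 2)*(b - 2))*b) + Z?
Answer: -182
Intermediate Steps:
p(b) = -3 + b² + b*(-2 + b)² (p(b) = (b² + ((b - 2)*(b - 2))*b) - 3 = (b² + ((-2 + b)*(-2 + b))*b) - 3 = (b² + (-2 + b)²*b) - 3 = (b² + b*(-2 + b)²) - 3 = -3 + b² + b*(-2 + b)²)
13*(M + p(2)) = 13*(-15 + (-3 + 2² + 2*(-2 + 2)²)) = 13*(-15 + (-3 + 4 + 2*0²)) = 13*(-15 + (-3 + 4 + 2*0)) = 13*(-15 + (-3 + 4 + 0)) = 13*(-15 + 1) = 13*(-14) = -182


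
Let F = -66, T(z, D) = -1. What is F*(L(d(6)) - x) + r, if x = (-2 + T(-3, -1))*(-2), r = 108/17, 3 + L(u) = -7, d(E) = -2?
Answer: 18060/17 ≈ 1062.4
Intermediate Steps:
L(u) = -10 (L(u) = -3 - 7 = -10)
r = 108/17 (r = 108*(1/17) = 108/17 ≈ 6.3529)
x = 6 (x = (-2 - 1)*(-2) = -3*(-2) = 6)
F*(L(d(6)) - x) + r = -66*(-10 - 1*6) + 108/17 = -66*(-10 - 6) + 108/17 = -66*(-16) + 108/17 = 1056 + 108/17 = 18060/17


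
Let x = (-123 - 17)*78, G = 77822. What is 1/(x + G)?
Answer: 1/66902 ≈ 1.4947e-5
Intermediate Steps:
x = -10920 (x = -140*78 = -10920)
1/(x + G) = 1/(-10920 + 77822) = 1/66902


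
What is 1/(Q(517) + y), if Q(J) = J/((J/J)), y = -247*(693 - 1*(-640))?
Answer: -1/328734 ≈ -3.0420e-6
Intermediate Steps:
y = -329251 (y = -247*(693 + 640) = -247*1333 = -329251)
Q(J) = J (Q(J) = J/1 = J*1 = J)
1/(Q(517) + y) = 1/(517 - 329251) = 1/(-328734) = -1/328734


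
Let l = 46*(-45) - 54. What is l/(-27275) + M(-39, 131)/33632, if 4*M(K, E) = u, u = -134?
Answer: 141041311/1834625600 ≈ 0.076877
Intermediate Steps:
M(K, E) = -67/2 (M(K, E) = (¼)*(-134) = -67/2)
l = -2124 (l = -2070 - 54 = -2124)
l/(-27275) + M(-39, 131)/33632 = -2124/(-27275) - 67/2/33632 = -2124*(-1/27275) - 67/2*1/33632 = 2124/27275 - 67/67264 = 141041311/1834625600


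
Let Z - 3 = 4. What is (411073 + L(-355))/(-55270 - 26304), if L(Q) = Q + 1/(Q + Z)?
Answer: -142929863/28387752 ≈ -5.0349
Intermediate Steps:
Z = 7 (Z = 3 + 4 = 7)
L(Q) = Q + 1/(7 + Q) (L(Q) = Q + 1/(Q + 7) = Q + 1/(7 + Q))
(411073 + L(-355))/(-55270 - 26304) = (411073 + (1 + (-355)² + 7*(-355))/(7 - 355))/(-55270 - 26304) = (411073 + (1 + 126025 - 2485)/(-348))/(-81574) = (411073 - 1/348*123541)*(-1/81574) = (411073 - 123541/348)*(-1/81574) = (142929863/348)*(-1/81574) = -142929863/28387752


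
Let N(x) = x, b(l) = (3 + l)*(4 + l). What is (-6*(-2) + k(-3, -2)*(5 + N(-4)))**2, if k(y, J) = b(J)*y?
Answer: 36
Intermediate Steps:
k(y, J) = y*(12 + J**2 + 7*J) (k(y, J) = (12 + J**2 + 7*J)*y = y*(12 + J**2 + 7*J))
(-6*(-2) + k(-3, -2)*(5 + N(-4)))**2 = (-6*(-2) + (-3*(12 + (-2)**2 + 7*(-2)))*(5 - 4))**2 = (12 - 3*(12 + 4 - 14)*1)**2 = (12 - 3*2*1)**2 = (12 - 6*1)**2 = (12 - 6)**2 = 6**2 = 36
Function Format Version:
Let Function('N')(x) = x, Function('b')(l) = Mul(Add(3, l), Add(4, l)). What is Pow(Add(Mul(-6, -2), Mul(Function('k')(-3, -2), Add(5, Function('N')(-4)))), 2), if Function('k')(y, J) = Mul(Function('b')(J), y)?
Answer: 36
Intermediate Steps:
Function('k')(y, J) = Mul(y, Add(12, Pow(J, 2), Mul(7, J))) (Function('k')(y, J) = Mul(Add(12, Pow(J, 2), Mul(7, J)), y) = Mul(y, Add(12, Pow(J, 2), Mul(7, J))))
Pow(Add(Mul(-6, -2), Mul(Function('k')(-3, -2), Add(5, Function('N')(-4)))), 2) = Pow(Add(Mul(-6, -2), Mul(Mul(-3, Add(12, Pow(-2, 2), Mul(7, -2))), Add(5, -4))), 2) = Pow(Add(12, Mul(Mul(-3, Add(12, 4, -14)), 1)), 2) = Pow(Add(12, Mul(Mul(-3, 2), 1)), 2) = Pow(Add(12, Mul(-6, 1)), 2) = Pow(Add(12, -6), 2) = Pow(6, 2) = 36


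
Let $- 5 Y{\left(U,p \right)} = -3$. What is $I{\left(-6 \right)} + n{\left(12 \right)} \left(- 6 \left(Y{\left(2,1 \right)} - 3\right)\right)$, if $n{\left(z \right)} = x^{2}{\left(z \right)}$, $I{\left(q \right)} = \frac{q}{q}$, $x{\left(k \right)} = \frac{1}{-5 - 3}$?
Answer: $\frac{49}{40} \approx 1.225$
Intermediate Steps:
$x{\left(k \right)} = - \frac{1}{8}$ ($x{\left(k \right)} = \frac{1}{-8} = - \frac{1}{8}$)
$I{\left(q \right)} = 1$
$Y{\left(U,p \right)} = \frac{3}{5}$ ($Y{\left(U,p \right)} = \left(- \frac{1}{5}\right) \left(-3\right) = \frac{3}{5}$)
$n{\left(z \right)} = \frac{1}{64}$ ($n{\left(z \right)} = \left(- \frac{1}{8}\right)^{2} = \frac{1}{64}$)
$I{\left(-6 \right)} + n{\left(12 \right)} \left(- 6 \left(Y{\left(2,1 \right)} - 3\right)\right) = 1 + \frac{\left(-6\right) \left(\frac{3}{5} - 3\right)}{64} = 1 + \frac{\left(-6\right) \left(- \frac{12}{5}\right)}{64} = 1 + \frac{1}{64} \cdot \frac{72}{5} = 1 + \frac{9}{40} = \frac{49}{40}$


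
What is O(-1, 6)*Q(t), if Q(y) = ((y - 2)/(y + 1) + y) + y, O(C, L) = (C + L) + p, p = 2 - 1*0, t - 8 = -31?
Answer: -6909/22 ≈ -314.05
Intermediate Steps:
t = -23 (t = 8 - 31 = -23)
p = 2 (p = 2 + 0 = 2)
O(C, L) = 2 + C + L (O(C, L) = (C + L) + 2 = 2 + C + L)
Q(y) = 2*y + (-2 + y)/(1 + y) (Q(y) = ((-2 + y)/(1 + y) + y) + y = (y + (-2 + y)/(1 + y)) + y = 2*y + (-2 + y)/(1 + y))
O(-1, 6)*Q(t) = (2 - 1 + 6)*((-2 + 2*(-23)² + 3*(-23))/(1 - 23)) = 7*((-2 + 2*529 - 69)/(-22)) = 7*(-(-2 + 1058 - 69)/22) = 7*(-1/22*987) = 7*(-987/22) = -6909/22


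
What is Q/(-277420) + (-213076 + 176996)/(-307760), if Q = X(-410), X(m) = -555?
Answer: 25450301/213446948 ≈ 0.11923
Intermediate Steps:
Q = -555
Q/(-277420) + (-213076 + 176996)/(-307760) = -555/(-277420) + (-213076 + 176996)/(-307760) = -555*(-1/277420) - 36080*(-1/307760) = 111/55484 + 451/3847 = 25450301/213446948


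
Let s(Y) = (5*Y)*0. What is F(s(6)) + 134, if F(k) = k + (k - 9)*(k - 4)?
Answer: 170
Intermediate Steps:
s(Y) = 0
F(k) = k + (-9 + k)*(-4 + k)
F(s(6)) + 134 = (36 + 0² - 12*0) + 134 = (36 + 0 + 0) + 134 = 36 + 134 = 170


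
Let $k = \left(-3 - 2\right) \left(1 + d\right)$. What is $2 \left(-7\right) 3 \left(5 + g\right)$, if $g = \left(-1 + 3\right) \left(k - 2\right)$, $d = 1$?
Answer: $798$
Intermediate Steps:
$k = -10$ ($k = \left(-3 - 2\right) \left(1 + 1\right) = \left(-5\right) 2 = -10$)
$g = -24$ ($g = \left(-1 + 3\right) \left(-10 - 2\right) = 2 \left(-12\right) = -24$)
$2 \left(-7\right) 3 \left(5 + g\right) = 2 \left(-7\right) 3 \left(5 - 24\right) = - 14 \cdot 3 \left(-19\right) = \left(-14\right) \left(-57\right) = 798$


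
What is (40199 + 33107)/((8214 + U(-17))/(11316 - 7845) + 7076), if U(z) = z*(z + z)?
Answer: 127222563/12284794 ≈ 10.356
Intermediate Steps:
U(z) = 2*z² (U(z) = z*(2*z) = 2*z²)
(40199 + 33107)/((8214 + U(-17))/(11316 - 7845) + 7076) = (40199 + 33107)/((8214 + 2*(-17)²)/(11316 - 7845) + 7076) = 73306/((8214 + 2*289)/3471 + 7076) = 73306/((8214 + 578)*(1/3471) + 7076) = 73306/(8792*(1/3471) + 7076) = 73306/(8792/3471 + 7076) = 73306/(24569588/3471) = 73306*(3471/24569588) = 127222563/12284794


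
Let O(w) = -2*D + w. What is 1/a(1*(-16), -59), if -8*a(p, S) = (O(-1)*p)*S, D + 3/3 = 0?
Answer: -1/118 ≈ -0.0084746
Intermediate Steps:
D = -1 (D = -1 + 0 = -1)
O(w) = 2 + w (O(w) = -2*(-1) + w = 2 + w)
a(p, S) = -S*p/8 (a(p, S) = -(2 - 1)*p*S/8 = -1*p*S/8 = -p*S/8 = -S*p/8)
1/a(1*(-16), -59) = 1/(-⅛*(-59)*1*(-16)) = 1/(-⅛*(-59)*(-16)) = 1/(-118) = -1/118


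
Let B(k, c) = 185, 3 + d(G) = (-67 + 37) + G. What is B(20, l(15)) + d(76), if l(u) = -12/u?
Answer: 228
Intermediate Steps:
d(G) = -33 + G (d(G) = -3 + ((-67 + 37) + G) = -3 + (-30 + G) = -33 + G)
B(20, l(15)) + d(76) = 185 + (-33 + 76) = 185 + 43 = 228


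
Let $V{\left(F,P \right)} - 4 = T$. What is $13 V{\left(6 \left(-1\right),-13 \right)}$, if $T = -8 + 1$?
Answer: $-39$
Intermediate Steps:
$T = -7$
$V{\left(F,P \right)} = -3$ ($V{\left(F,P \right)} = 4 - 7 = -3$)
$13 V{\left(6 \left(-1\right),-13 \right)} = 13 \left(-3\right) = -39$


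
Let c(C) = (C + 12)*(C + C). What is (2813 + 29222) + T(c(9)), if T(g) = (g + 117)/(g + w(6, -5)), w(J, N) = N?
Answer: 11949550/373 ≈ 32036.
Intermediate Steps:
c(C) = 2*C*(12 + C) (c(C) = (12 + C)*(2*C) = 2*C*(12 + C))
T(g) = (117 + g)/(-5 + g) (T(g) = (g + 117)/(g - 5) = (117 + g)/(-5 + g))
(2813 + 29222) + T(c(9)) = (2813 + 29222) + (117 + 2*9*(12 + 9))/(-5 + 2*9*(12 + 9)) = 32035 + (117 + 2*9*21)/(-5 + 2*9*21) = 32035 + (117 + 378)/(-5 + 378) = 32035 + 495/373 = 11949550/373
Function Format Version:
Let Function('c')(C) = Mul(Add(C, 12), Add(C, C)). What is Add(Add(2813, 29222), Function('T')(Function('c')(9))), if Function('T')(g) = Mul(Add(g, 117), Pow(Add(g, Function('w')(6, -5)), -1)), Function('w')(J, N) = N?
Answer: Rational(11949550, 373) ≈ 32036.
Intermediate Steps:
Function('c')(C) = Mul(2, C, Add(12, C)) (Function('c')(C) = Mul(Add(12, C), Mul(2, C)) = Mul(2, C, Add(12, C)))
Function('T')(g) = Mul(Pow(Add(-5, g), -1), Add(117, g)) (Function('T')(g) = Mul(Add(g, 117), Pow(Add(g, -5), -1)) = Mul(Add(117, g), Pow(Add(-5, g), -1)) = Mul(Pow(Add(-5, g), -1), Add(117, g)))
Add(Add(2813, 29222), Function('T')(Function('c')(9))) = Add(Add(2813, 29222), Mul(Pow(Add(-5, Mul(2, 9, Add(12, 9))), -1), Add(117, Mul(2, 9, Add(12, 9))))) = Add(32035, Mul(Pow(Add(-5, Mul(2, 9, 21)), -1), Add(117, Mul(2, 9, 21)))) = Add(32035, Mul(Pow(Add(-5, 378), -1), Add(117, 378))) = Add(32035, Mul(Pow(373, -1), 495)) = Add(32035, Mul(Rational(1, 373), 495)) = Add(32035, Rational(495, 373)) = Rational(11949550, 373)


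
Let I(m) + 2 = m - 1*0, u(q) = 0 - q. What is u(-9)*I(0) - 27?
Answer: -45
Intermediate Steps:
u(q) = -q
I(m) = -2 + m (I(m) = -2 + (m - 1*0) = -2 + (m + 0) = -2 + m)
u(-9)*I(0) - 27 = (-1*(-9))*(-2 + 0) - 27 = 9*(-2) - 27 = -18 - 27 = -45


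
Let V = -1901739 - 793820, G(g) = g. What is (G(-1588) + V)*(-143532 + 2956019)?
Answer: -7585690874589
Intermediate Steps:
V = -2695559
(G(-1588) + V)*(-143532 + 2956019) = (-1588 - 2695559)*(-143532 + 2956019) = -2697147*2812487 = -7585690874589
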